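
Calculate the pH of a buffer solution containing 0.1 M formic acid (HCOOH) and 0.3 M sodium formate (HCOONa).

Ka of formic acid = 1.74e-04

pKa = -log(1.74e-04) = 3.76. pH = pKa + log([A⁻]/[HA]) = 3.76 + log(0.3/0.1)

pH = 4.24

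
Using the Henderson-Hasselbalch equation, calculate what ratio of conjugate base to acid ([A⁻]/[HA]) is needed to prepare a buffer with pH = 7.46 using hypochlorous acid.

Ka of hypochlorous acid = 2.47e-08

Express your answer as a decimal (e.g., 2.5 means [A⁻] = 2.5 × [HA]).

pKa = -log(2.47e-08) = 7.6073. pH = pKa + log([A⁻]/[HA]), so log([A⁻]/[HA]) = pH − pKa = 7.46 − 7.6073 = -0.1473. [A⁻]/[HA] = 10^(-0.1473) = 0.712

[A⁻]/[HA] = 0.712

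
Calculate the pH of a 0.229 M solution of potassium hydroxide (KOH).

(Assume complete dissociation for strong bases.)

[OH⁻] = 0.229 M for strong base. pOH = -log[OH⁻] = 0.64, pH = 14 - pOH

pH = 13.36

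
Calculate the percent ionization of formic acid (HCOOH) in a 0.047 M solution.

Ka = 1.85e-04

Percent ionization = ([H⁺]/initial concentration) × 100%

Using Ka equilibrium: x² + Ka×x - Ka×C = 0. Solving: [H⁺] = 2.8577e-03. Percent = (2.8577e-03/0.047) × 100

Percent ionization = 6.08%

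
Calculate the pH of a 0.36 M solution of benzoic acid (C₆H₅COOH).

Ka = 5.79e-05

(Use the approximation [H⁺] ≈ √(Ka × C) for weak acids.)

[H⁺] = √(Ka × C) = √(5.79e-05 × 0.36) = 4.5655e-03. pH = -log(4.5655e-03)

pH = 2.34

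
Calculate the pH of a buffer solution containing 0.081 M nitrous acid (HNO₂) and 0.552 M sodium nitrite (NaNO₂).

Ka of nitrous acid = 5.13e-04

pKa = -log(5.13e-04) = 3.29. pH = pKa + log([A⁻]/[HA]) = 3.29 + log(0.552/0.081)

pH = 4.12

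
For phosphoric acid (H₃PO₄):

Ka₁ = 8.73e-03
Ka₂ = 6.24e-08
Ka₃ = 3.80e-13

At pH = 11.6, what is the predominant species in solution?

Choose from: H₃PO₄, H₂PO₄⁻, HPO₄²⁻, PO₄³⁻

pKa₁ = 2.06, pKa₂ = 7.20, pKa₃ = 12.42. For a polyprotic acid the predominant species crosses at each pKa: below pKa_n the protonated form dominates, above it the deprotonated form does. At pH = 11.6, the predominant species is HPO₄²⁻.

HPO₄²⁻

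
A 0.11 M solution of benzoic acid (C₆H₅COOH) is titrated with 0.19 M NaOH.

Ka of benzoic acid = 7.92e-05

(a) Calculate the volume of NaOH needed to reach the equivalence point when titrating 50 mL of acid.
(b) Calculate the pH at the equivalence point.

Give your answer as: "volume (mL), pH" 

moles acid = 0.11 × 50/1000 = 0.0055 mol; V_base = moles/0.19 × 1000 = 28.9 mL. At equivalence only the conjugate base is present: [A⁻] = 0.0055/0.079 = 6.9667e-02 M. Kb = Kw/Ka = 1.26e-10; [OH⁻] = √(Kb × [A⁻]) = 2.9659e-06; pOH = 5.53; pH = 14 - pOH = 8.47.

V = 28.9 mL, pH = 8.47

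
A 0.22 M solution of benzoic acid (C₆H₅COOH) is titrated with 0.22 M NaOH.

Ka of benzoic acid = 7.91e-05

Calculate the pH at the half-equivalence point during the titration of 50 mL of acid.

At half-equivalence [HA] = [A⁻], so Henderson-Hasselbalch gives pH = pKa = -log(7.91e-05) = 4.10.

pH = pKa = 4.10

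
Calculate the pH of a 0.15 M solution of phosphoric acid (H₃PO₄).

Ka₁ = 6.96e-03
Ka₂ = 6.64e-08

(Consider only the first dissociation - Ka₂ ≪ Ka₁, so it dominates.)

First dissociation dominates. From Ka₁ = [H⁺][HA⁻]/[H₂A], x² + Ka₁·x − Ka₁·C = 0 with C = 0.15 M and Ka₁ = 6.96e-03. Solving: [H⁺] = (−Ka₁ + √(Ka₁² + 4·Ka₁·C)) / 2 = 2.9018e-02 M. pH = -log(2.9018e-02) = 1.54.

pH = 1.54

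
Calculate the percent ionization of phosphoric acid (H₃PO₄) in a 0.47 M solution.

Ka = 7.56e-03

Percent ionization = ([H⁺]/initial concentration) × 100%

Using Ka equilibrium: x² + Ka×x - Ka×C = 0. Solving: [H⁺] = 5.5948e-02. Percent = (5.5948e-02/0.47) × 100

Percent ionization = 11.9%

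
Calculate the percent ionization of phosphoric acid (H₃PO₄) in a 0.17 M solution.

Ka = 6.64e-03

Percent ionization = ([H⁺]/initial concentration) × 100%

Using Ka equilibrium: x² + Ka×x - Ka×C = 0. Solving: [H⁺] = 3.0441e-02. Percent = (3.0441e-02/0.17) × 100

Percent ionization = 17.9%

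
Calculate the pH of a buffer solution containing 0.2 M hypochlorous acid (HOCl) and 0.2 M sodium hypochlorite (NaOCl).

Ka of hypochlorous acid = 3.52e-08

pKa = -log(3.52e-08) = 7.45. pH = pKa + log([A⁻]/[HA]) = 7.45 + log(0.2/0.2)

pH = 7.45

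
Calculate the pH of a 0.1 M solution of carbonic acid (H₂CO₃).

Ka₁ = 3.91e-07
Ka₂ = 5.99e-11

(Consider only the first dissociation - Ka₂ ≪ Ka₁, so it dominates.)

First dissociation dominates. From Ka₁ = [H⁺][HA⁻]/[H₂A], x² + Ka₁·x − Ka₁·C = 0 with C = 0.1 M and Ka₁ = 3.91e-07. Solving: [H⁺] = (−Ka₁ + √(Ka₁² + 4·Ka₁·C)) / 2 = 1.9754e-04 M. pH = -log(1.9754e-04) = 3.70.

pH = 3.70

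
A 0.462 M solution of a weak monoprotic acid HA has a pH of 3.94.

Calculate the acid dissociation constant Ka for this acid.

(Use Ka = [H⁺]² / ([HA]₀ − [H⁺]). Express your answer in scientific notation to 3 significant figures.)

[H⁺] = 10^(−pH) = 10^(−3.94) = 1.148e-04 M. For HA ⇌ H⁺ + A⁻, Ka = [H⁺][A⁻]/[HA] = [H⁺]² / ([HA]₀ − [H⁺]) = (1.148e-04)² / (0.462 − 1.148e-04) = 2.85e-08.

K_a = 2.85e-08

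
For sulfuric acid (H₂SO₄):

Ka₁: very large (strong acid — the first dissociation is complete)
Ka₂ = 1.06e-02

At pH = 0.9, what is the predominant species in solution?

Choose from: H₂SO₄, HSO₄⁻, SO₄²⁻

The first dissociation is complete, so H₂SO₄ itself is never the predominant species in water; pKa₂ = -log(1.06e-02) = 1.97. For a polyprotic acid the predominant species crosses at each pKa: below pKa_n the protonated form dominates, above it the deprotonated form does. At pH = 0.9, the predominant species is HSO₄⁻.

HSO₄⁻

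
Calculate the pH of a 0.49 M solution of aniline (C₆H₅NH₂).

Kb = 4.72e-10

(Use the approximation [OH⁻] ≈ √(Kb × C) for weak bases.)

[OH⁻] = √(Kb × C) = √(4.72e-10 × 0.49) = 1.5208e-05. pOH = 4.82, pH = 14 - pOH

pH = 9.18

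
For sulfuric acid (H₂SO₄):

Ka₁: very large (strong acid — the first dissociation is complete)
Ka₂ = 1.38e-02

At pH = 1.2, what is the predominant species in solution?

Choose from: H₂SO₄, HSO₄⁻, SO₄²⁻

The first dissociation is complete, so H₂SO₄ itself is never the predominant species in water; pKa₂ = -log(1.38e-02) = 1.86. For a polyprotic acid the predominant species crosses at each pKa: below pKa_n the protonated form dominates, above it the deprotonated form does. At pH = 1.2, the predominant species is HSO₄⁻.

HSO₄⁻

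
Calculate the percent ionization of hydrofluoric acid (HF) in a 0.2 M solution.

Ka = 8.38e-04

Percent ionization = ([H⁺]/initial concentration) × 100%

Using Ka equilibrium: x² + Ka×x - Ka×C = 0. Solving: [H⁺] = 1.2534e-02. Percent = (1.2534e-02/0.2) × 100

Percent ionization = 6.27%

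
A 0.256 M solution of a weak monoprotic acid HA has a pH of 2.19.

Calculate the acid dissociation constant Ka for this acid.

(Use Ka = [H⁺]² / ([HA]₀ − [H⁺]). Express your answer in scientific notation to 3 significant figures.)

[H⁺] = 10^(−pH) = 10^(−2.19) = 6.457e-03 M. For HA ⇌ H⁺ + A⁻, Ka = [H⁺][A⁻]/[HA] = [H⁺]² / ([HA]₀ − [H⁺]) = (6.457e-03)² / (0.256 − 6.457e-03) = 1.67e-04.

K_a = 1.67e-04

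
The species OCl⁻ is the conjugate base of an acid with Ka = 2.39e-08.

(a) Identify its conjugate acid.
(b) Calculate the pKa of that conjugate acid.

(a) The conjugate acid is formed by adding one H⁺ to OCl⁻, giving HOCl. (b) pKa = -log(Ka) = -log(2.39e-08) = 7.62.

Conjugate acid: HOCl; pK_a = 7.62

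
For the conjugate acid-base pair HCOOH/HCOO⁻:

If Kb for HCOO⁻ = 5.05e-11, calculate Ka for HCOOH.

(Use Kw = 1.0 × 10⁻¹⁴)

For a conjugate pair Ka × Kb = Kw, so Ka = Kw/Kb = 1.0 × 10⁻¹⁴ / 5.05e-11 = 1.98e-04.

K_a = 1.98e-04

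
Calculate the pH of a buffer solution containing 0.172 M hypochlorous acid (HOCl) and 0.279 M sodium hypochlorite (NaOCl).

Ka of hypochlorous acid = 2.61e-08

pKa = -log(2.61e-08) = 7.58. pH = pKa + log([A⁻]/[HA]) = 7.58 + log(0.279/0.172)

pH = 7.79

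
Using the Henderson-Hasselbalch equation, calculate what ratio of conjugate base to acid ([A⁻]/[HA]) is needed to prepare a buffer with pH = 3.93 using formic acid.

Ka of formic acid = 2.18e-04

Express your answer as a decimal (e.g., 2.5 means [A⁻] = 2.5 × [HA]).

pKa = -log(2.18e-04) = 3.6615. pH = pKa + log([A⁻]/[HA]), so log([A⁻]/[HA]) = pH − pKa = 3.93 − 3.6615 = 0.2685. [A⁻]/[HA] = 10^(0.2685) = 1.86

[A⁻]/[HA] = 1.86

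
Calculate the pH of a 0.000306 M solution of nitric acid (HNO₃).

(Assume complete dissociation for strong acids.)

[H⁺] = 0.000306 M for strong acid. pH = -log[H⁺] = -log(0.000306)

pH = 3.51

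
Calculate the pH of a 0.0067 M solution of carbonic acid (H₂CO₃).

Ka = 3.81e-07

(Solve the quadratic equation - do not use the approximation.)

x² + Ka×x - Ka×C = 0. Using quadratic formula: [H⁺] = 5.0334e-05

pH = 4.30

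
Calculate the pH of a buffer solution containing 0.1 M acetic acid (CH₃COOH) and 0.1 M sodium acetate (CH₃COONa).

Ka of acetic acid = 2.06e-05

pKa = -log(2.06e-05) = 4.69. pH = pKa + log([A⁻]/[HA]) = 4.69 + log(0.1/0.1)

pH = 4.69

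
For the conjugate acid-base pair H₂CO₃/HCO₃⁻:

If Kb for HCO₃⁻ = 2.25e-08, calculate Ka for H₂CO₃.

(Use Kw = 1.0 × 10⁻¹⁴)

For a conjugate pair Ka × Kb = Kw, so Ka = Kw/Kb = 1.0 × 10⁻¹⁴ / 2.25e-08 = 4.44e-07.

K_a = 4.44e-07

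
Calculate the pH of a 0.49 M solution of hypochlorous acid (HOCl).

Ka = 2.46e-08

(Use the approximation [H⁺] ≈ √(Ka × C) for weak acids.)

[H⁺] = √(Ka × C) = √(2.46e-08 × 0.49) = 1.0979e-04. pH = -log(1.0979e-04)

pH = 3.96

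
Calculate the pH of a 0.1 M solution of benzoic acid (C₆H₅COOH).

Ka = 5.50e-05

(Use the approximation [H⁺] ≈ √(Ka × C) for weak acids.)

[H⁺] = √(Ka × C) = √(5.50e-05 × 0.1) = 2.3452e-03. pH = -log(2.3452e-03)

pH = 2.63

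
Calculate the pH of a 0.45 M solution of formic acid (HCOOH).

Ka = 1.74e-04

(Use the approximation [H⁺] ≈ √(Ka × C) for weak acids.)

[H⁺] = √(Ka × C) = √(1.74e-04 × 0.45) = 8.8487e-03. pH = -log(8.8487e-03)

pH = 2.05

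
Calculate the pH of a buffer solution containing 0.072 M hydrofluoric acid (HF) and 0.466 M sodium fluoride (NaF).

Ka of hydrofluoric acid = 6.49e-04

pKa = -log(6.49e-04) = 3.19. pH = pKa + log([A⁻]/[HA]) = 3.19 + log(0.466/0.072)

pH = 4.00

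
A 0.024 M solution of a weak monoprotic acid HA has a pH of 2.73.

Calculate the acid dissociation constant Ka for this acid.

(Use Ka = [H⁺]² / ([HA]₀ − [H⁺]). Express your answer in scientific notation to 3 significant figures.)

[H⁺] = 10^(−pH) = 10^(−2.73) = 1.862e-03 M. For HA ⇌ H⁺ + A⁻, Ka = [H⁺][A⁻]/[HA] = [H⁺]² / ([HA]₀ − [H⁺]) = (1.862e-03)² / (0.024 − 1.862e-03) = 1.57e-04.

K_a = 1.57e-04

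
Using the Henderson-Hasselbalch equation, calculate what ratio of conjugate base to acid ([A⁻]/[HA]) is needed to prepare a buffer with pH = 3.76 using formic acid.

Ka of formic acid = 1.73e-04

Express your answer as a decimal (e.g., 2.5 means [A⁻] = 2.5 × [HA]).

pKa = -log(1.73e-04) = 3.7620. pH = pKa + log([A⁻]/[HA]), so log([A⁻]/[HA]) = pH − pKa = 3.76 − 3.7620 = -0.0020. [A⁻]/[HA] = 10^(-0.0020) = 0.996

[A⁻]/[HA] = 0.996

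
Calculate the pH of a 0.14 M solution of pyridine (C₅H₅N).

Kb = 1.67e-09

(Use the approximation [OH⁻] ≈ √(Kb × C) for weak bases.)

[OH⁻] = √(Kb × C) = √(1.67e-09 × 0.14) = 1.5291e-05. pOH = 4.82, pH = 14 - pOH

pH = 9.18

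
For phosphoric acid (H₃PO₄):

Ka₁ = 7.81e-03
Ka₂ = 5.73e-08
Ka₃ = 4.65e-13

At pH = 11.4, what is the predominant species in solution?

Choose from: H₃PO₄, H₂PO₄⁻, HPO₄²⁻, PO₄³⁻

pKa₁ = 2.11, pKa₂ = 7.24, pKa₃ = 12.33. For a polyprotic acid the predominant species crosses at each pKa: below pKa_n the protonated form dominates, above it the deprotonated form does. At pH = 11.4, the predominant species is HPO₄²⁻.

HPO₄²⁻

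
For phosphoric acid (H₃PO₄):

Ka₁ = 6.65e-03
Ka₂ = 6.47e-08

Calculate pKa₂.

pKa₂ = -log(Ka₂) = -log(6.47e-08) = 7.19.

pK_{a2} = 7.19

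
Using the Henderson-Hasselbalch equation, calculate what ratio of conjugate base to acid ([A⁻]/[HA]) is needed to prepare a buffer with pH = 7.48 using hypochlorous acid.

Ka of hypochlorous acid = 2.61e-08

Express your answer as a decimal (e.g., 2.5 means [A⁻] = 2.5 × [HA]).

pKa = -log(2.61e-08) = 7.5834. pH = pKa + log([A⁻]/[HA]), so log([A⁻]/[HA]) = pH − pKa = 7.48 − 7.5834 = -0.1034. [A⁻]/[HA] = 10^(-0.1034) = 0.788

[A⁻]/[HA] = 0.788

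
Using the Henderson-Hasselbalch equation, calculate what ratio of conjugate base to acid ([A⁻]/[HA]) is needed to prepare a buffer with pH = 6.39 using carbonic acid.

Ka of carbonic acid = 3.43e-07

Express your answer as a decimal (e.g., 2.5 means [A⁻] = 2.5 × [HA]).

pKa = -log(3.43e-07) = 6.4647. pH = pKa + log([A⁻]/[HA]), so log([A⁻]/[HA]) = pH − pKa = 6.39 − 6.4647 = -0.0747. [A⁻]/[HA] = 10^(-0.0747) = 0.842

[A⁻]/[HA] = 0.842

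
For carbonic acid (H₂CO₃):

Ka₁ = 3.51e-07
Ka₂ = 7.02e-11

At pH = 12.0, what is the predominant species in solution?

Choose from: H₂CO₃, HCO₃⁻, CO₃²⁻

pKa₁ = 6.45, pKa₂ = 10.15. For a polyprotic acid the predominant species crosses at each pKa: below pKa_n the protonated form dominates, above it the deprotonated form does. At pH = 12.0, the predominant species is CO₃²⁻.

CO₃²⁻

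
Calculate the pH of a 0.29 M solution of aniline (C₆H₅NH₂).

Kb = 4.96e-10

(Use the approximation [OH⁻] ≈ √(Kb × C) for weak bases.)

[OH⁻] = √(Kb × C) = √(4.96e-10 × 0.29) = 1.1993e-05. pOH = 4.92, pH = 14 - pOH

pH = 9.08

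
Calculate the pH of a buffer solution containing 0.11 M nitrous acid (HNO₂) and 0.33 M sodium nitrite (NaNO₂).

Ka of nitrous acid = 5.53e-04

pKa = -log(5.53e-04) = 3.26. pH = pKa + log([A⁻]/[HA]) = 3.26 + log(0.33/0.11)

pH = 3.73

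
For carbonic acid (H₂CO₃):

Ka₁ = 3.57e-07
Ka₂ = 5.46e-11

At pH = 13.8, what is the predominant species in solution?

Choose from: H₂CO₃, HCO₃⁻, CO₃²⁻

pKa₁ = 6.45, pKa₂ = 10.26. For a polyprotic acid the predominant species crosses at each pKa: below pKa_n the protonated form dominates, above it the deprotonated form does. At pH = 13.8, the predominant species is CO₃²⁻.

CO₃²⁻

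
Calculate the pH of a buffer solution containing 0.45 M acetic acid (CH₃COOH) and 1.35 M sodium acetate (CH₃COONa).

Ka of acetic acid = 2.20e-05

pKa = -log(2.20e-05) = 4.66. pH = pKa + log([A⁻]/[HA]) = 4.66 + log(1.35/0.45)

pH = 5.13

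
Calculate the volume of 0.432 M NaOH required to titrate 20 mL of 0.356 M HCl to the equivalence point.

At equivalence: moles acid = moles base. moles HCl = 0.356 × 20/1000 = 0.00712 mol. V_base = moles / 0.432 × 1000 = 16.5 mL.

V_{base} = 16.5 mL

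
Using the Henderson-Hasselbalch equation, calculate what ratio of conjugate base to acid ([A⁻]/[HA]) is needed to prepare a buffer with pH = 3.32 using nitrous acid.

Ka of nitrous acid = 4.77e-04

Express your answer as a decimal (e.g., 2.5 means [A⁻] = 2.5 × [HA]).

pKa = -log(4.77e-04) = 3.3215. pH = pKa + log([A⁻]/[HA]), so log([A⁻]/[HA]) = pH − pKa = 3.32 − 3.3215 = -0.0015. [A⁻]/[HA] = 10^(-0.0015) = 0.997

[A⁻]/[HA] = 0.997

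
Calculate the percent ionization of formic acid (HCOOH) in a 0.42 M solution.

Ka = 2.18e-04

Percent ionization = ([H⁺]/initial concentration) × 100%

Using Ka equilibrium: x² + Ka×x - Ka×C = 0. Solving: [H⁺] = 9.4603e-03. Percent = (9.4603e-03/0.42) × 100

Percent ionization = 2.25%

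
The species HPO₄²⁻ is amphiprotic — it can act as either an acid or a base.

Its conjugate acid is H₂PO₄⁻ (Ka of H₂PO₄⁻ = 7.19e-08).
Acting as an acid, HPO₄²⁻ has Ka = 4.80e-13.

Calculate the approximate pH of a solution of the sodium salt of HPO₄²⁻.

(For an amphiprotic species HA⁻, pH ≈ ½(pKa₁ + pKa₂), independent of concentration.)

pKa₁ = -log(7.19e-08) = 7.14; pKa₂ = -log(4.80e-13) = 12.32. For an amphiprotic species, pH ≈ ½(pKa₁ + pKa₂) = ½(7.14 + 12.32) = 9.73.

pH = 9.73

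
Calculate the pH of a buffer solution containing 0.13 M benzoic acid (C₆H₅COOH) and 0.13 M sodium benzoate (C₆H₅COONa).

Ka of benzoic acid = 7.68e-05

pKa = -log(7.68e-05) = 4.11. pH = pKa + log([A⁻]/[HA]) = 4.11 + log(0.13/0.13)

pH = 4.11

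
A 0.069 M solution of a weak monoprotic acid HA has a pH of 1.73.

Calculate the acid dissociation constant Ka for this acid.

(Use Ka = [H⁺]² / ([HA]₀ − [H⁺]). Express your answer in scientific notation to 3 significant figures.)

[H⁺] = 10^(−pH) = 10^(−1.73) = 1.862e-02 M. For HA ⇌ H⁺ + A⁻, Ka = [H⁺][A⁻]/[HA] = [H⁺]² / ([HA]₀ − [H⁺]) = (1.862e-02)² / (0.069 − 1.862e-02) = 6.88e-03.

K_a = 6.88e-03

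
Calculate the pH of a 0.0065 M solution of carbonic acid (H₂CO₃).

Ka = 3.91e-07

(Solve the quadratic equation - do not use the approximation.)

x² + Ka×x - Ka×C = 0. Using quadratic formula: [H⁺] = 5.0218e-05

pH = 4.30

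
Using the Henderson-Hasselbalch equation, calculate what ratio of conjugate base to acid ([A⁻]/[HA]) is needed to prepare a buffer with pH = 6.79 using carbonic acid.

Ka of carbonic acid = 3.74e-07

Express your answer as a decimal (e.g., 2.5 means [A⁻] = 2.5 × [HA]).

pKa = -log(3.74e-07) = 6.4271. pH = pKa + log([A⁻]/[HA]), so log([A⁻]/[HA]) = pH − pKa = 6.79 − 6.4271 = 0.3629. [A⁻]/[HA] = 10^(0.3629) = 2.31

[A⁻]/[HA] = 2.31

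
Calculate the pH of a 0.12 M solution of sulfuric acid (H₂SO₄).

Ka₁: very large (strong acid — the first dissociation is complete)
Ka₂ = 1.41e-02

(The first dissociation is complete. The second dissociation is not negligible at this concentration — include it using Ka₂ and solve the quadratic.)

First dissociation is complete: [H⁺]₀ = [HSO₄⁻]₀ = C = 0.12 M. Second dissociation HSO₄⁻ ⇌ H⁺ + SO₄²⁻: let x = [SO₄²⁻]. Ka₂ = (C + x)·x / (C − x) = 1.41e-02 → x² + (C + Ka₂)·x − Ka₂·C = 0 → x² + 0.13410·x − 1.692e-03 = 0. x = (−0.13410 + √(0.13410² + 4 × 1.692e-03)) / 2 = 1.1612e-02 M. [H⁺] = C + x = 0.12 + 1.1612e-02 = 1.3161e-01 M. pH = -log(1.3161e-01) = 0.88.

pH = 0.88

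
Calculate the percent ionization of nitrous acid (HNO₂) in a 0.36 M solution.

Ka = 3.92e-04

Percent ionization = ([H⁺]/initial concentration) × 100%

Using Ka equilibrium: x² + Ka×x - Ka×C = 0. Solving: [H⁺] = 1.1685e-02. Percent = (1.1685e-02/0.36) × 100

Percent ionization = 3.25%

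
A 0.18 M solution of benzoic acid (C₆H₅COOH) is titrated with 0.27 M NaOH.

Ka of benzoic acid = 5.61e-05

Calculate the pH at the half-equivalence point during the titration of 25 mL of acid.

At half-equivalence [HA] = [A⁻], so Henderson-Hasselbalch gives pH = pKa = -log(5.61e-05) = 4.25.

pH = pKa = 4.25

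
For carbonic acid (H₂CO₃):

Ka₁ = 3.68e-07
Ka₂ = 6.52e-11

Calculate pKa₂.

pKa₂ = -log(Ka₂) = -log(6.52e-11) = 10.19.

pK_{a2} = 10.19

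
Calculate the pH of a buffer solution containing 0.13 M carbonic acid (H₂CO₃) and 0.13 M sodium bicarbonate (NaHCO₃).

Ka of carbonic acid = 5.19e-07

pKa = -log(5.19e-07) = 6.28. pH = pKa + log([A⁻]/[HA]) = 6.28 + log(0.13/0.13)

pH = 6.28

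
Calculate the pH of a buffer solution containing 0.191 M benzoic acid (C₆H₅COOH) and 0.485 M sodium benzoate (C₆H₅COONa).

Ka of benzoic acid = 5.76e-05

pKa = -log(5.76e-05) = 4.24. pH = pKa + log([A⁻]/[HA]) = 4.24 + log(0.485/0.191)

pH = 4.64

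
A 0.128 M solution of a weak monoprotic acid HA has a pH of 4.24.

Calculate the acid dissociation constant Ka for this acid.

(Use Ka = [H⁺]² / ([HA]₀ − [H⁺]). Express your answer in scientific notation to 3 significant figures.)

[H⁺] = 10^(−pH) = 10^(−4.24) = 5.754e-05 M. For HA ⇌ H⁺ + A⁻, Ka = [H⁺][A⁻]/[HA] = [H⁺]² / ([HA]₀ − [H⁺]) = (5.754e-05)² / (0.128 − 5.754e-05) = 2.59e-08.

K_a = 2.59e-08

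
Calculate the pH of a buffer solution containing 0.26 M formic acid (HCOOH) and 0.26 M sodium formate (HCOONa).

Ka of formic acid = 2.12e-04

pKa = -log(2.12e-04) = 3.67. pH = pKa + log([A⁻]/[HA]) = 3.67 + log(0.26/0.26)

pH = 3.67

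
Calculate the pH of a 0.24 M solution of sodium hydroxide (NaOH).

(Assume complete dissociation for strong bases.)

[OH⁻] = 0.24 M for strong base. pOH = -log[OH⁻] = 0.62, pH = 14 - pOH

pH = 13.38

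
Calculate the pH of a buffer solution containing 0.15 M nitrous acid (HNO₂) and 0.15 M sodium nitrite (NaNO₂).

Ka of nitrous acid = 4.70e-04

pKa = -log(4.70e-04) = 3.33. pH = pKa + log([A⁻]/[HA]) = 3.33 + log(0.15/0.15)

pH = 3.33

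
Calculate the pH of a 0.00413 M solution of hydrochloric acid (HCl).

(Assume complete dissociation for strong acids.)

[H⁺] = 0.00413 M for strong acid. pH = -log[H⁺] = -log(0.00413)

pH = 2.38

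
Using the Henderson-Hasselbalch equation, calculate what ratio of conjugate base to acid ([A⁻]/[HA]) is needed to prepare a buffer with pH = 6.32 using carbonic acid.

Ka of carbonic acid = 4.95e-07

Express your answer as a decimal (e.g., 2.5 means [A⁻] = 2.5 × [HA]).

pKa = -log(4.95e-07) = 6.3054. pH = pKa + log([A⁻]/[HA]), so log([A⁻]/[HA]) = pH − pKa = 6.32 − 6.3054 = 0.0146. [A⁻]/[HA] = 10^(0.0146) = 1.03

[A⁻]/[HA] = 1.03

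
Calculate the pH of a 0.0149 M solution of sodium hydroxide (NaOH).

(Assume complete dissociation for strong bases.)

[OH⁻] = 0.0149 M for strong base. pOH = -log[OH⁻] = 1.83, pH = 14 - pOH

pH = 12.17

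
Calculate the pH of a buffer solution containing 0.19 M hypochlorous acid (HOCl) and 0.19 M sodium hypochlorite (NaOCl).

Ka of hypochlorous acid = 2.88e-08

pKa = -log(2.88e-08) = 7.54. pH = pKa + log([A⁻]/[HA]) = 7.54 + log(0.19/0.19)

pH = 7.54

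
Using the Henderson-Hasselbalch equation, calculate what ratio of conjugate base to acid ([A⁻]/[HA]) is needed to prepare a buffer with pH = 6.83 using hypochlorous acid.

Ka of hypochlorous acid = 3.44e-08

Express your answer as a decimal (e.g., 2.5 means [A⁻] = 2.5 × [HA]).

pKa = -log(3.44e-08) = 7.4634. pH = pKa + log([A⁻]/[HA]), so log([A⁻]/[HA]) = pH − pKa = 6.83 − 7.4634 = -0.6334. [A⁻]/[HA] = 10^(-0.6334) = 0.233

[A⁻]/[HA] = 0.233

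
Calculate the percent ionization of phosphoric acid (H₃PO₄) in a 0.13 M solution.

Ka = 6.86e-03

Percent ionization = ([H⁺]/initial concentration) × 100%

Using Ka equilibrium: x² + Ka×x - Ka×C = 0. Solving: [H⁺] = 2.6629e-02. Percent = (2.6629e-02/0.13) × 100

Percent ionization = 20.5%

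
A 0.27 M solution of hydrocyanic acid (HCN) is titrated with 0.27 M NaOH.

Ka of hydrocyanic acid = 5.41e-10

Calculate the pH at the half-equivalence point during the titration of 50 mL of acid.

At half-equivalence [HA] = [A⁻], so Henderson-Hasselbalch gives pH = pKa = -log(5.41e-10) = 9.27.

pH = pKa = 9.27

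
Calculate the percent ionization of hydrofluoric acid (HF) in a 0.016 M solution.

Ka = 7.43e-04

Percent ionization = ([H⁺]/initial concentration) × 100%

Using Ka equilibrium: x² + Ka×x - Ka×C = 0. Solving: [H⁺] = 3.0964e-03. Percent = (3.0964e-03/0.016) × 100

Percent ionization = 19.4%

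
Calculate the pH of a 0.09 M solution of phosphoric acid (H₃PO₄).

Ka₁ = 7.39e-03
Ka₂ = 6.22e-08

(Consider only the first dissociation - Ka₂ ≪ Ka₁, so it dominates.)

First dissociation dominates. From Ka₁ = [H⁺][HA⁻]/[H₂A], x² + Ka₁·x − Ka₁·C = 0 with C = 0.09 M and Ka₁ = 7.39e-03. Solving: [H⁺] = (−Ka₁ + √(Ka₁² + 4·Ka₁·C)) / 2 = 2.2358e-02 M. pH = -log(2.2358e-02) = 1.65.

pH = 1.65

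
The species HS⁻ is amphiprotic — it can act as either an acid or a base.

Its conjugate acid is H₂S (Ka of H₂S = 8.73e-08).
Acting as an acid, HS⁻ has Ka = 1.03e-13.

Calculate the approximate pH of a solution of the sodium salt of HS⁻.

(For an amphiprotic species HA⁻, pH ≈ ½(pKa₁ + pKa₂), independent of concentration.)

pKa₁ = -log(8.73e-08) = 7.06; pKa₂ = -log(1.03e-13) = 12.99. For an amphiprotic species, pH ≈ ½(pKa₁ + pKa₂) = ½(7.06 + 12.99) = 10.02.

pH = 10.02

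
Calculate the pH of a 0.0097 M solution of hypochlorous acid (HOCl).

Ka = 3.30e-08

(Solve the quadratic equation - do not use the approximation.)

x² + Ka×x - Ka×C = 0. Using quadratic formula: [H⁺] = 1.7875e-05

pH = 4.75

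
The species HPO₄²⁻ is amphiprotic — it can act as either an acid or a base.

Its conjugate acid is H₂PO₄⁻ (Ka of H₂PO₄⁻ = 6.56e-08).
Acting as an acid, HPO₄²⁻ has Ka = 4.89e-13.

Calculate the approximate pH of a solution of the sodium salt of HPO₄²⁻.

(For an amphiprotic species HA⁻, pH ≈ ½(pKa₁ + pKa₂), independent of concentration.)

pKa₁ = -log(6.56e-08) = 7.18; pKa₂ = -log(4.89e-13) = 12.31. For an amphiprotic species, pH ≈ ½(pKa₁ + pKa₂) = ½(7.18 + 12.31) = 9.75.

pH = 9.75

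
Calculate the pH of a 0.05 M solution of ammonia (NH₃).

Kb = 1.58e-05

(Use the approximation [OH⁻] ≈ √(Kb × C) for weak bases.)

[OH⁻] = √(Kb × C) = √(1.58e-05 × 0.05) = 8.8882e-04. pOH = 3.05, pH = 14 - pOH

pH = 10.95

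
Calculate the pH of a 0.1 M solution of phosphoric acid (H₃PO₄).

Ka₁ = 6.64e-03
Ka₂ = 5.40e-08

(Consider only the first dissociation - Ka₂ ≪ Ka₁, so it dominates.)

First dissociation dominates. From Ka₁ = [H⁺][HA⁻]/[H₂A], x² + Ka₁·x − Ka₁·C = 0 with C = 0.1 M and Ka₁ = 6.64e-03. Solving: [H⁺] = (−Ka₁ + √(Ka₁² + 4·Ka₁·C)) / 2 = 2.2661e-02 M. pH = -log(2.2661e-02) = 1.64.

pH = 1.64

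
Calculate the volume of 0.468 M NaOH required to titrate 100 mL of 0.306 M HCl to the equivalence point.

At equivalence: moles acid = moles base. moles HCl = 0.306 × 100/1000 = 0.0306 mol. V_base = moles / 0.468 × 1000 = 65.4 mL.

V_{base} = 65.4 mL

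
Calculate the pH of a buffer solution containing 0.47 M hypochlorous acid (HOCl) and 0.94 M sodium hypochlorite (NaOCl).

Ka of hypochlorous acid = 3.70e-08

pKa = -log(3.70e-08) = 7.43. pH = pKa + log([A⁻]/[HA]) = 7.43 + log(0.94/0.47)

pH = 7.73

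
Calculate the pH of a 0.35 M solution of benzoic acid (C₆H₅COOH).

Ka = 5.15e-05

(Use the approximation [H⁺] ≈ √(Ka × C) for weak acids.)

[H⁺] = √(Ka × C) = √(5.15e-05 × 0.35) = 4.2456e-03. pH = -log(4.2456e-03)

pH = 2.37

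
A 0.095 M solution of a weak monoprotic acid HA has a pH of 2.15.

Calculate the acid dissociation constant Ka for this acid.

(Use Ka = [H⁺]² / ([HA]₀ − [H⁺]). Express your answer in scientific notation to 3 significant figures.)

[H⁺] = 10^(−pH) = 10^(−2.15) = 7.079e-03 M. For HA ⇌ H⁺ + A⁻, Ka = [H⁺][A⁻]/[HA] = [H⁺]² / ([HA]₀ − [H⁺]) = (7.079e-03)² / (0.095 − 7.079e-03) = 5.70e-04.

K_a = 5.70e-04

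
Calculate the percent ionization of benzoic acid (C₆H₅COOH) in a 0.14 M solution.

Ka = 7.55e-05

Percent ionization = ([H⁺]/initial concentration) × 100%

Using Ka equilibrium: x² + Ka×x - Ka×C = 0. Solving: [H⁺] = 3.2136e-03. Percent = (3.2136e-03/0.14) × 100

Percent ionization = 2.3%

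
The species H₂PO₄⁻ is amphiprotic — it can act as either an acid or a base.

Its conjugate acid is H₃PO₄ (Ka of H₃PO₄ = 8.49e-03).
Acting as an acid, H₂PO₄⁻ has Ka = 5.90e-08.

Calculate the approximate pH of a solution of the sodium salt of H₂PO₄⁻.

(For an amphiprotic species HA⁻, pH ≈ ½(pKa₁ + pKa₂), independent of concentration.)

pKa₁ = -log(8.49e-03) = 2.07; pKa₂ = -log(5.90e-08) = 7.23. For an amphiprotic species, pH ≈ ½(pKa₁ + pKa₂) = ½(2.07 + 7.23) = 4.65.

pH = 4.65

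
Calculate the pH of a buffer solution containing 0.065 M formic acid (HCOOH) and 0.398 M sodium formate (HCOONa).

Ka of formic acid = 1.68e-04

pKa = -log(1.68e-04) = 3.77. pH = pKa + log([A⁻]/[HA]) = 3.77 + log(0.398/0.065)

pH = 4.56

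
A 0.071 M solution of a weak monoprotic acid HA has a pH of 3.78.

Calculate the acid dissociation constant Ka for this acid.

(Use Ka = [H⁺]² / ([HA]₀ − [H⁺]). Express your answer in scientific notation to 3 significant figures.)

[H⁺] = 10^(−pH) = 10^(−3.78) = 1.660e-04 M. For HA ⇌ H⁺ + A⁻, Ka = [H⁺][A⁻]/[HA] = [H⁺]² / ([HA]₀ − [H⁺]) = (1.660e-04)² / (0.071 − 1.660e-04) = 3.89e-07.

K_a = 3.89e-07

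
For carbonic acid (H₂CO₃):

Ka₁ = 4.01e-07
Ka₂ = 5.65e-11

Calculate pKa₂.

pKa₂ = -log(Ka₂) = -log(5.65e-11) = 10.25.

pK_{a2} = 10.25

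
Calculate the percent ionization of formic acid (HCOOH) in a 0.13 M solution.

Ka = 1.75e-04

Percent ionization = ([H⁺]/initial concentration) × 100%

Using Ka equilibrium: x² + Ka×x - Ka×C = 0. Solving: [H⁺] = 4.6830e-03. Percent = (4.6830e-03/0.13) × 100

Percent ionization = 3.6%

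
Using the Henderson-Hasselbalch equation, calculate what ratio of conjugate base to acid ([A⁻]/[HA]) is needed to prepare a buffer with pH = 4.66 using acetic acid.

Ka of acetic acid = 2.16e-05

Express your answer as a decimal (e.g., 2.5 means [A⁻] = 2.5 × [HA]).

pKa = -log(2.16e-05) = 4.6655. pH = pKa + log([A⁻]/[HA]), so log([A⁻]/[HA]) = pH − pKa = 4.66 − 4.6655 = -0.0055. [A⁻]/[HA] = 10^(-0.0055) = 0.987

[A⁻]/[HA] = 0.987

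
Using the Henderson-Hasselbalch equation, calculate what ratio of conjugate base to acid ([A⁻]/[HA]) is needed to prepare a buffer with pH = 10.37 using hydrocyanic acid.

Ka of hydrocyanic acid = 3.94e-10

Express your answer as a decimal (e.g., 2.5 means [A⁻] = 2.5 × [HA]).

pKa = -log(3.94e-10) = 9.4045. pH = pKa + log([A⁻]/[HA]), so log([A⁻]/[HA]) = pH − pKa = 10.37 − 9.4045 = 0.9655. [A⁻]/[HA] = 10^(0.9655) = 9.24

[A⁻]/[HA] = 9.24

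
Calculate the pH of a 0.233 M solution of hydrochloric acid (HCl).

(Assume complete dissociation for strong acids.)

[H⁺] = 0.233 M for strong acid. pH = -log[H⁺] = -log(0.233)

pH = 0.63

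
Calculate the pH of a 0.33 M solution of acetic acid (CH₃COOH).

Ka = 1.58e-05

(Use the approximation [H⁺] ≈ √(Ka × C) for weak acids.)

[H⁺] = √(Ka × C) = √(1.58e-05 × 0.33) = 2.2834e-03. pH = -log(2.2834e-03)

pH = 2.64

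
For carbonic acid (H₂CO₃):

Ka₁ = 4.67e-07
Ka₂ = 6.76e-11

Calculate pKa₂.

pKa₂ = -log(Ka₂) = -log(6.76e-11) = 10.17.

pK_{a2} = 10.17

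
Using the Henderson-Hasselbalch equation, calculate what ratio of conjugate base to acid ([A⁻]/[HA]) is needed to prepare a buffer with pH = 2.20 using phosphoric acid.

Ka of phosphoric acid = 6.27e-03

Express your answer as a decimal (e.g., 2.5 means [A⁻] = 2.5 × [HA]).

pKa = -log(6.27e-03) = 2.2027. pH = pKa + log([A⁻]/[HA]), so log([A⁻]/[HA]) = pH − pKa = 2.20 − 2.2027 = -0.0027. [A⁻]/[HA] = 10^(-0.0027) = 0.994

[A⁻]/[HA] = 0.994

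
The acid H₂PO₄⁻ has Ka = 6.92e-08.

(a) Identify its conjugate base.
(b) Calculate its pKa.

(a) The conjugate base is formed by removing one H⁺ from H₂PO₄⁻, giving HPO₄²⁻. (b) pKa = -log(Ka) = -log(6.92e-08) = 7.16.

Conjugate base: HPO₄²⁻; pK_a = 7.16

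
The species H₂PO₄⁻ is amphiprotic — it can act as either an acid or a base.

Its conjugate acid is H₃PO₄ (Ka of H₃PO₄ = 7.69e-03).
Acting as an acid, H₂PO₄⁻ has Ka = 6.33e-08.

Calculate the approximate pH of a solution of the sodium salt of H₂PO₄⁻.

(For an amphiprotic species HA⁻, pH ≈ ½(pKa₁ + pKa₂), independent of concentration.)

pKa₁ = -log(7.69e-03) = 2.11; pKa₂ = -log(6.33e-08) = 7.20. For an amphiprotic species, pH ≈ ½(pKa₁ + pKa₂) = ½(2.11 + 7.20) = 4.66.

pH = 4.66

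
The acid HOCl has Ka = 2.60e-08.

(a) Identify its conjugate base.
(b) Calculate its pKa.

(a) The conjugate base is formed by removing one H⁺ from HOCl, giving OCl⁻. (b) pKa = -log(Ka) = -log(2.60e-08) = 7.59.

Conjugate base: OCl⁻; pK_a = 7.59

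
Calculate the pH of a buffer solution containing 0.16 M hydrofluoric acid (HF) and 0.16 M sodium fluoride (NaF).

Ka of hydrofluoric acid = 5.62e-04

pKa = -log(5.62e-04) = 3.25. pH = pKa + log([A⁻]/[HA]) = 3.25 + log(0.16/0.16)

pH = 3.25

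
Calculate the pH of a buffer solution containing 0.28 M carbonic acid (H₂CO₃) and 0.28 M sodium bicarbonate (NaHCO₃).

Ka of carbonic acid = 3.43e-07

pKa = -log(3.43e-07) = 6.46. pH = pKa + log([A⁻]/[HA]) = 6.46 + log(0.28/0.28)

pH = 6.46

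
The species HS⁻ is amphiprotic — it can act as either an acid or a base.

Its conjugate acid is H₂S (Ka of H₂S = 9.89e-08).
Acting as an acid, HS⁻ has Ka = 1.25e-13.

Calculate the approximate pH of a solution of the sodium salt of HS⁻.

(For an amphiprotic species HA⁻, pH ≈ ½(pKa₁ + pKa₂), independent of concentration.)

pKa₁ = -log(9.89e-08) = 7.00; pKa₂ = -log(1.25e-13) = 12.90. For an amphiprotic species, pH ≈ ½(pKa₁ + pKa₂) = ½(7.00 + 12.90) = 9.95.

pH = 9.95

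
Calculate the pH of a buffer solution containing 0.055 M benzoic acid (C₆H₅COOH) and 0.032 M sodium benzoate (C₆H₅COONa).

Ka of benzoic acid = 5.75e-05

pKa = -log(5.75e-05) = 4.24. pH = pKa + log([A⁻]/[HA]) = 4.24 + log(0.032/0.055)

pH = 4.01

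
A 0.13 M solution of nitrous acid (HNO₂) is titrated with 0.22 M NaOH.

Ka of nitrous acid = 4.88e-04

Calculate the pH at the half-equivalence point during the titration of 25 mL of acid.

At half-equivalence [HA] = [A⁻], so Henderson-Hasselbalch gives pH = pKa = -log(4.88e-04) = 3.31.

pH = pKa = 3.31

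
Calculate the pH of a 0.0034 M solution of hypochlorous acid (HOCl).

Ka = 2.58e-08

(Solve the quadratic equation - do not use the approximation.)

x² + Ka×x - Ka×C = 0. Using quadratic formula: [H⁺] = 9.3530e-06

pH = 5.03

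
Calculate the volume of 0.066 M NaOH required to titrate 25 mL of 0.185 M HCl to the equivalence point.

At equivalence: moles acid = moles base. moles HCl = 0.185 × 25/1000 = 0.004625 mol. V_base = moles / 0.066 × 1000 = 70.1 mL.

V_{base} = 70.1 mL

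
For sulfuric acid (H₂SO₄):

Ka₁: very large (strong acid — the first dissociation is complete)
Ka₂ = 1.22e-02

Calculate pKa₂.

pKa₂ = -log(Ka₂) = -log(1.22e-02) = 1.91.

pK_{a2} = 1.91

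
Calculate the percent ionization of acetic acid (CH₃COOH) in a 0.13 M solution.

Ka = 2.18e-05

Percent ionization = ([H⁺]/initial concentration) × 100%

Using Ka equilibrium: x² + Ka×x - Ka×C = 0. Solving: [H⁺] = 1.6726e-03. Percent = (1.6726e-03/0.13) × 100

Percent ionization = 1.29%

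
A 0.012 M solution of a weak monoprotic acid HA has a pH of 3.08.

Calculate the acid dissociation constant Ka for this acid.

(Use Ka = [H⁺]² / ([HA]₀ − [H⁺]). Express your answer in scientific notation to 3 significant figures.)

[H⁺] = 10^(−pH) = 10^(−3.08) = 8.318e-04 M. For HA ⇌ H⁺ + A⁻, Ka = [H⁺][A⁻]/[HA] = [H⁺]² / ([HA]₀ − [H⁺]) = (8.318e-04)² / (0.012 − 8.318e-04) = 6.19e-05.

K_a = 6.19e-05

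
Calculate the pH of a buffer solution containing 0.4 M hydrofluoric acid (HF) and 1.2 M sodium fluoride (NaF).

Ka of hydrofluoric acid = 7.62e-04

pKa = -log(7.62e-04) = 3.12. pH = pKa + log([A⁻]/[HA]) = 3.12 + log(1.2/0.4)

pH = 3.60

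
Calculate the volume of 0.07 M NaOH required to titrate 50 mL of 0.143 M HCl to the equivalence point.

At equivalence: moles acid = moles base. moles HCl = 0.143 × 50/1000 = 0.00715 mol. V_base = moles / 0.07 × 1000 = 102.1 mL.

V_{base} = 102.1 mL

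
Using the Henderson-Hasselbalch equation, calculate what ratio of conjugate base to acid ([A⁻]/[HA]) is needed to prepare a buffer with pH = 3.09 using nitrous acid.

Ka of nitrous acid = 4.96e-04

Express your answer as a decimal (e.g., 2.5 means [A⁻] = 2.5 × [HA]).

pKa = -log(4.96e-04) = 3.3045. pH = pKa + log([A⁻]/[HA]), so log([A⁻]/[HA]) = pH − pKa = 3.09 − 3.3045 = -0.2145. [A⁻]/[HA] = 10^(-0.2145) = 0.610

[A⁻]/[HA] = 0.610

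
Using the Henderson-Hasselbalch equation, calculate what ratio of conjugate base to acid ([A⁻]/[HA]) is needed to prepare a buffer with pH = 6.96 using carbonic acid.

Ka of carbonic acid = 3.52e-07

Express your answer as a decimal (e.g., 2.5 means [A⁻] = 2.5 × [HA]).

pKa = -log(3.52e-07) = 6.4535. pH = pKa + log([A⁻]/[HA]), so log([A⁻]/[HA]) = pH − pKa = 6.96 − 6.4535 = 0.5065. [A⁻]/[HA] = 10^(0.5065) = 3.21

[A⁻]/[HA] = 3.21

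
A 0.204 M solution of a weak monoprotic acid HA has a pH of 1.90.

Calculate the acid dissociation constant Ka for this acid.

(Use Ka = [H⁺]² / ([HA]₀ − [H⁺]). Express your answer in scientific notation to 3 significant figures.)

[H⁺] = 10^(−pH) = 10^(−1.90) = 1.259e-02 M. For HA ⇌ H⁺ + A⁻, Ka = [H⁺][A⁻]/[HA] = [H⁺]² / ([HA]₀ − [H⁺]) = (1.259e-02)² / (0.204 − 1.259e-02) = 8.28e-04.

K_a = 8.28e-04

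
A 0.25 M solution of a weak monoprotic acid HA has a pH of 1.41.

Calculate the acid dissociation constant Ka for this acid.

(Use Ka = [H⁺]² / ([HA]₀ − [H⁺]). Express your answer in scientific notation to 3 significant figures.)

[H⁺] = 10^(−pH) = 10^(−1.41) = 3.890e-02 M. For HA ⇌ H⁺ + A⁻, Ka = [H⁺][A⁻]/[HA] = [H⁺]² / ([HA]₀ − [H⁺]) = (3.890e-02)² / (0.25 − 3.890e-02) = 7.17e-03.

K_a = 7.17e-03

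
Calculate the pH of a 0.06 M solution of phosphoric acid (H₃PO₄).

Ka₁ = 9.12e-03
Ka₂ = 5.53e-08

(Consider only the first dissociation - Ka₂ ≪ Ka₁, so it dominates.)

First dissociation dominates. From Ka₁ = [H⁺][HA⁻]/[H₂A], x² + Ka₁·x − Ka₁·C = 0 with C = 0.06 M and Ka₁ = 9.12e-03. Solving: [H⁺] = (−Ka₁ + √(Ka₁² + 4·Ka₁·C)) / 2 = 1.9273e-02 M. pH = -log(1.9273e-02) = 1.72.

pH = 1.72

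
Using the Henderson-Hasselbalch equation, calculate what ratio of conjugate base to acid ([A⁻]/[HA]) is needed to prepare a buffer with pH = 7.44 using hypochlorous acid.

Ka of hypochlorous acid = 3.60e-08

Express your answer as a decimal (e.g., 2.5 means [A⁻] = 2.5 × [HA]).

pKa = -log(3.60e-08) = 7.4437. pH = pKa + log([A⁻]/[HA]), so log([A⁻]/[HA]) = pH − pKa = 7.44 − 7.4437 = -0.0037. [A⁻]/[HA] = 10^(-0.0037) = 0.992

[A⁻]/[HA] = 0.992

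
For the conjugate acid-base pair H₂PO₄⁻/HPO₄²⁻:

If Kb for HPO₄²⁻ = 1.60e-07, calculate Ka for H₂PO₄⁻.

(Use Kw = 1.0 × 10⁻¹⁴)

For a conjugate pair Ka × Kb = Kw, so Ka = Kw/Kb = 1.0 × 10⁻¹⁴ / 1.60e-07 = 6.25e-08.

K_a = 6.25e-08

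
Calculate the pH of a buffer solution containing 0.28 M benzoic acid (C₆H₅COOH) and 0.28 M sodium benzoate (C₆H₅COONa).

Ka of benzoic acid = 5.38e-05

pKa = -log(5.38e-05) = 4.27. pH = pKa + log([A⁻]/[HA]) = 4.27 + log(0.28/0.28)

pH = 4.27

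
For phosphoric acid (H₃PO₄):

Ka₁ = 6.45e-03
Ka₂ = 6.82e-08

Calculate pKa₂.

pKa₂ = -log(Ka₂) = -log(6.82e-08) = 7.17.

pK_{a2} = 7.17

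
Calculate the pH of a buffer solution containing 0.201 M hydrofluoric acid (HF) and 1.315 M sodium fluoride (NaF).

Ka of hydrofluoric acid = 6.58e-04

pKa = -log(6.58e-04) = 3.18. pH = pKa + log([A⁻]/[HA]) = 3.18 + log(1.315/0.201)

pH = 4.00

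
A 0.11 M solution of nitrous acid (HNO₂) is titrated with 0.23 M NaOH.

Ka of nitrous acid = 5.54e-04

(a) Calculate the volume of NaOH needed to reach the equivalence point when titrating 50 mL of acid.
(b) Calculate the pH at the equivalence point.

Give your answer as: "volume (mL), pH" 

moles acid = 0.11 × 50/1000 = 0.0055 mol; V_base = moles/0.23 × 1000 = 23.9 mL. At equivalence only the conjugate base is present: [A⁻] = 0.0055/0.074 = 7.4412e-02 M. Kb = Kw/Ka = 1.81e-11; [OH⁻] = √(Kb × [A⁻]) = 1.1590e-06; pOH = 5.94; pH = 14 - pOH = 8.06.

V = 23.9 mL, pH = 8.06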